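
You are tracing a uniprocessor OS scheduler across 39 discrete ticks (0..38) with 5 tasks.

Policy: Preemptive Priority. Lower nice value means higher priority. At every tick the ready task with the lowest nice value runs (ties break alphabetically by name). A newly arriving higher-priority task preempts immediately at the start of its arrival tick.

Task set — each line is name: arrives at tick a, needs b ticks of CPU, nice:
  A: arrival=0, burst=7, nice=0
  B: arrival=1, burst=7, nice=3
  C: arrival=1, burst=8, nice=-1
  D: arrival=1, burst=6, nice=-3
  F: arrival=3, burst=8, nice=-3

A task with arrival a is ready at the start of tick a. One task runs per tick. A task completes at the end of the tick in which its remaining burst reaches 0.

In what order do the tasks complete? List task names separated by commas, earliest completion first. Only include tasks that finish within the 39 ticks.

completion order = D, F, C, A, B

t=0: ready={A} → run A
t=1: ready={A,B,C,D} → run D
t=2: ready={A,B,C,D} → run D
t=3: ready={A,B,C,D,F} → run D
t=4: ready={A,B,C,D,F} → run D
t=5: ready={A,B,C,D,F} → run D
t=6: ready={A,B,C,D,F} → run D
t=7: ready={A,B,C,F} → run F
t=8: ready={A,B,C,F} → run F
t=9: ready={A,B,C,F} → run F
t=10: ready={A,B,C,F} → run F
t=11: ready={A,B,C,F} → run F
t=12: ready={A,B,C,F} → run F
t=13: ready={A,B,C,F} → run F
t=14: ready={A,B,C,F} → run F
t=15: ready={A,B,C} → run C
t=16: ready={A,B,C} → run C
t=17: ready={A,B,C} → run C
t=18: ready={A,B,C} → run C
t=19: ready={A,B,C} → run C
t=20: ready={A,B,C} → run C
t=21: ready={A,B,C} → run C
t=22: ready={A,B,C} → run C
t=23: ready={A,B} → run A
t=24: ready={A,B} → run A
t=25: ready={A,B} → run A
t=26: ready={A,B} → run A
t=27: ready={A,B} → run A
t=28: ready={A,B} → run A
t=29: ready={B} → run B
t=30: ready={B} → run B
t=31: ready={B} → run B
t=32: ready={B} → run B
t=33: ready={B} → run B
t=34: ready={B} → run B
t=35: ready={B} → run B
t=36: (idle)
t=37: (idle)
t=38: (idle)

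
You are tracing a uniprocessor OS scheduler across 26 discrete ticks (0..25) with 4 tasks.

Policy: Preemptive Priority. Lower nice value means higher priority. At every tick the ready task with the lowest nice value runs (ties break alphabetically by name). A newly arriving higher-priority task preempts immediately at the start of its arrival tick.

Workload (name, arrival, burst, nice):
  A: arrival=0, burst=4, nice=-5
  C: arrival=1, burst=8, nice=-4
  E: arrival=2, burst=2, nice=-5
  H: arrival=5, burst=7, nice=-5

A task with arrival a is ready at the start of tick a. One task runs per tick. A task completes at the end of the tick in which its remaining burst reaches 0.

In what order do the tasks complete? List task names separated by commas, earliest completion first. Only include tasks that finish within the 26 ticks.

completion order = A, E, H, C

t=0: ready={A} → run A
t=1: ready={A,C} → run A
t=2: ready={A,C,E} → run A
t=3: ready={A,C,E} → run A
t=4: ready={C,E} → run E
t=5: ready={C,E,H} → run E
t=6: ready={C,H} → run H
t=7: ready={C,H} → run H
t=8: ready={C,H} → run H
t=9: ready={C,H} → run H
t=10: ready={C,H} → run H
t=11: ready={C,H} → run H
t=12: ready={C,H} → run H
t=13: ready={C} → run C
t=14: ready={C} → run C
t=15: ready={C} → run C
t=16: ready={C} → run C
t=17: ready={C} → run C
t=18: ready={C} → run C
t=19: ready={C} → run C
t=20: ready={C} → run C
t=21: (idle)
t=22: (idle)
t=23: (idle)
t=24: (idle)
t=25: (idle)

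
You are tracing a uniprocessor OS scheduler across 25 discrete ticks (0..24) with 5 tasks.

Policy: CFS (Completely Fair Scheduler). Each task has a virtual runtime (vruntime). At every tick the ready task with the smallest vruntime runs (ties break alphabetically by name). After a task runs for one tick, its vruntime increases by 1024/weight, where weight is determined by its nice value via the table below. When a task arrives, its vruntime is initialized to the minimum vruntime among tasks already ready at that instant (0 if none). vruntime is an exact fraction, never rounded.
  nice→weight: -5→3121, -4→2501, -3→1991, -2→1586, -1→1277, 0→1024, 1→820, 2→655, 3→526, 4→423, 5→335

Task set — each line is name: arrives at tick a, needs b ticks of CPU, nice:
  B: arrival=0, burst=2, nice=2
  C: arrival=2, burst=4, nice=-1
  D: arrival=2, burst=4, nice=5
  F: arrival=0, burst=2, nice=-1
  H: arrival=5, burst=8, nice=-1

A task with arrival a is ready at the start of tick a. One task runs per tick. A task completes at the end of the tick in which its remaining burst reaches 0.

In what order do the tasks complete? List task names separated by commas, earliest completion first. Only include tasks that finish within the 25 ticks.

t=0: vr[B=0 F=0] → run B
t=1: vr[B=1024/655 F=0] → run F
t=2: vr[B=1024/655 C=1024/1277 D=1024/1277 F=1024/1277] → run C
t=3: vr[B=1024/655 C=2048/1277 D=1024/1277 F=1024/1277] → run D
t=4: vr[B=1024/655 C=2048/1277 D=1650688/427795 F=1024/1277] → run F
t=5: vr[B=1024/655 C=2048/1277 D=1650688/427795 H=1024/655] → run B
t=6: vr[C=2048/1277 D=1650688/427795 H=1024/655] → run H
t=7: vr[C=2048/1277 D=1650688/427795 H=1978368/836435] → run C
t=8: vr[C=3072/1277 D=1650688/427795 H=1978368/836435] → run H
t=9: vr[C=3072/1277 D=1650688/427795 H=2649088/836435] → run C
t=10: vr[C=4096/1277 D=1650688/427795 H=2649088/836435] → run H
t=11: vr[C=4096/1277 D=1650688/427795 H=3319808/836435] → run C
t=12: vr[D=1650688/427795 H=3319808/836435] → run D
t=13: vr[D=2958336/427795 H=3319808/836435] → run H
t=14: vr[D=2958336/427795 H=3990528/836435] → run H
t=15: vr[D=2958336/427795 H=4661248/836435] → run H
t=16: vr[D=2958336/427795 H=5331968/836435] → run H
t=17: vr[D=2958336/427795 H=6002688/836435] → run D
t=18: vr[D=4265984/427795 H=6002688/836435] → run H
t=19: vr[D=4265984/427795] → run D
t=20: (idle)
t=21: (idle)
t=22: (idle)
t=23: (idle)
t=24: (idle)

completion order = F, B, C, H, D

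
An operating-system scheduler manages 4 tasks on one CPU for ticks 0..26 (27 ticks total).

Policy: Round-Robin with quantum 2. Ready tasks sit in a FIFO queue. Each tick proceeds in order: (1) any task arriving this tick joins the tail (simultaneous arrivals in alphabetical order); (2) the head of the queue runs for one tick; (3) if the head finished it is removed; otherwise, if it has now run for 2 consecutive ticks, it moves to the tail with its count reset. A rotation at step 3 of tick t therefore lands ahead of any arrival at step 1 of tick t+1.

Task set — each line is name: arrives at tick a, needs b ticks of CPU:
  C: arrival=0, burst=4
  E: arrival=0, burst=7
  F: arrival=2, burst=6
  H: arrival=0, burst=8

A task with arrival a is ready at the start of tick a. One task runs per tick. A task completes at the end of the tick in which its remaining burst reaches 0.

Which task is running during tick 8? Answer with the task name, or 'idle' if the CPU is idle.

t=0: queue=[C,E,H] q_used=0 → run C
t=1: queue=[C,E,H] q_used=1 → run C
t=2: queue=[E,H,C,F] q_used=0 → run E
t=3: queue=[E,H,C,F] q_used=1 → run E
t=4: queue=[H,C,F,E] q_used=0 → run H
t=5: queue=[H,C,F,E] q_used=1 → run H
t=6: queue=[C,F,E,H] q_used=0 → run C
t=7: queue=[C,F,E,H] q_used=1 → run C
t=8: queue=[F,E,H] q_used=0 → run F
t=9: queue=[F,E,H] q_used=1 → run F
t=10: queue=[E,H,F] q_used=0 → run E
t=11: queue=[E,H,F] q_used=1 → run E
t=12: queue=[H,F,E] q_used=0 → run H
t=13: queue=[H,F,E] q_used=1 → run H
t=14: queue=[F,E,H] q_used=0 → run F
t=15: queue=[F,E,H] q_used=1 → run F
t=16: queue=[E,H,F] q_used=0 → run E
t=17: queue=[E,H,F] q_used=1 → run E
t=18: queue=[H,F,E] q_used=0 → run H
t=19: queue=[H,F,E] q_used=1 → run H
t=20: queue=[F,E,H] q_used=0 → run F
t=21: queue=[F,E,H] q_used=1 → run F
t=22: queue=[E,H] q_used=0 → run E
t=23: queue=[H] q_used=0 → run H
t=24: queue=[H] q_used=1 → run H
t=25: (idle)
t=26: (idle)

running at tick 8 = F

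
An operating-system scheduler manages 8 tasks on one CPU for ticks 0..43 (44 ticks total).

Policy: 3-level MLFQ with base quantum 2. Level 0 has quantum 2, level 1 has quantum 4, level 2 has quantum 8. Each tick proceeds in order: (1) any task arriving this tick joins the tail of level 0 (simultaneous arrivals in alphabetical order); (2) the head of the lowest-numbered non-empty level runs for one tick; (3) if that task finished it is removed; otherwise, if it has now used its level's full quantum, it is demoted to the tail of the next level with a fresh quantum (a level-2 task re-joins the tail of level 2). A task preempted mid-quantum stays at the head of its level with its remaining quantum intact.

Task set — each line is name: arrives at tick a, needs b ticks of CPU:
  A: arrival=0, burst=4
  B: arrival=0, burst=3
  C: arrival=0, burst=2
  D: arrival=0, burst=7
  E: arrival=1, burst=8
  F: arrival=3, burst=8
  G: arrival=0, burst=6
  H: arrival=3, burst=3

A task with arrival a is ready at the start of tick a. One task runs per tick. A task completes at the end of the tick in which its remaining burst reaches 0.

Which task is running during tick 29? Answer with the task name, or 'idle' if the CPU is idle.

t=0: L0/L1/L2 = ABCDG/-/- → run A
t=1: L0/L1/L2 = ABCDGE/-/- → run A
t=2: L0/L1/L2 = BCDGE/A/- → run B
t=3: L0/L1/L2 = BCDGEFH/A/- → run B
t=4: L0/L1/L2 = CDGEFH/AB/- → run C
t=5: L0/L1/L2 = CDGEFH/AB/- → run C
t=6: L0/L1/L2 = DGEFH/AB/- → run D
t=7: L0/L1/L2 = DGEFH/AB/- → run D
t=8: L0/L1/L2 = GEFH/ABD/- → run G
t=9: L0/L1/L2 = GEFH/ABD/- → run G
t=10: L0/L1/L2 = EFH/ABDG/- → run E
t=11: L0/L1/L2 = EFH/ABDG/- → run E
t=12: L0/L1/L2 = FH/ABDGE/- → run F
t=13: L0/L1/L2 = FH/ABDGE/- → run F
t=14: L0/L1/L2 = H/ABDGEF/- → run H
t=15: L0/L1/L2 = H/ABDGEF/- → run H
t=16: L0/L1/L2 = -/ABDGEFH/- → run A
t=17: L0/L1/L2 = -/ABDGEFH/- → run A
t=18: L0/L1/L2 = -/BDGEFH/- → run B
t=19: L0/L1/L2 = -/DGEFH/- → run D
t=20: L0/L1/L2 = -/DGEFH/- → run D
t=21: L0/L1/L2 = -/DGEFH/- → run D
t=22: L0/L1/L2 = -/DGEFH/- → run D
t=23: L0/L1/L2 = -/GEFH/D → run G
t=24: L0/L1/L2 = -/GEFH/D → run G
t=25: L0/L1/L2 = -/GEFH/D → run G
t=26: L0/L1/L2 = -/GEFH/D → run G
t=27: L0/L1/L2 = -/EFH/D → run E
t=28: L0/L1/L2 = -/EFH/D → run E
t=29: L0/L1/L2 = -/EFH/D → run E
t=30: L0/L1/L2 = -/EFH/D → run E
t=31: L0/L1/L2 = -/FH/DE → run F
t=32: L0/L1/L2 = -/FH/DE → run F
t=33: L0/L1/L2 = -/FH/DE → run F
t=34: L0/L1/L2 = -/FH/DE → run F
t=35: L0/L1/L2 = -/H/DEF → run H
t=36: L0/L1/L2 = -/-/DEF → run D
t=37: L0/L1/L2 = -/-/EF → run E
t=38: L0/L1/L2 = -/-/EF → run E
t=39: L0/L1/L2 = -/-/F → run F
t=40: L0/L1/L2 = -/-/F → run F
t=41: (idle)
t=42: (idle)
t=43: (idle)

running at tick 29 = E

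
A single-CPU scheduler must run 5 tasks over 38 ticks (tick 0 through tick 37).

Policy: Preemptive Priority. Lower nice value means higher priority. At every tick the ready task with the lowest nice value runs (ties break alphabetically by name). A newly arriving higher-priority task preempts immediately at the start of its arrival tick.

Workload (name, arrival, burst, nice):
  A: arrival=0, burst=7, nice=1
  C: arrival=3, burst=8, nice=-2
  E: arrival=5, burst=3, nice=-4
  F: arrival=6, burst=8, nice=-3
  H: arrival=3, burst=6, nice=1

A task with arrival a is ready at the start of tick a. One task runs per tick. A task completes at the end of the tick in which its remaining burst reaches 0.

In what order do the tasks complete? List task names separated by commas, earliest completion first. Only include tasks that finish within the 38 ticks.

completion order = E, F, C, A, H

t=0: ready={A} → run A
t=1: ready={A} → run A
t=2: ready={A} → run A
t=3: ready={A,C,H} → run C
t=4: ready={A,C,H} → run C
t=5: ready={A,C,E,H} → run E
t=6: ready={A,C,E,F,H} → run E
t=7: ready={A,C,E,F,H} → run E
t=8: ready={A,C,F,H} → run F
t=9: ready={A,C,F,H} → run F
t=10: ready={A,C,F,H} → run F
t=11: ready={A,C,F,H} → run F
t=12: ready={A,C,F,H} → run F
t=13: ready={A,C,F,H} → run F
t=14: ready={A,C,F,H} → run F
t=15: ready={A,C,F,H} → run F
t=16: ready={A,C,H} → run C
t=17: ready={A,C,H} → run C
t=18: ready={A,C,H} → run C
t=19: ready={A,C,H} → run C
t=20: ready={A,C,H} → run C
t=21: ready={A,C,H} → run C
t=22: ready={A,H} → run A
t=23: ready={A,H} → run A
t=24: ready={A,H} → run A
t=25: ready={A,H} → run A
t=26: ready={H} → run H
t=27: ready={H} → run H
t=28: ready={H} → run H
t=29: ready={H} → run H
t=30: ready={H} → run H
t=31: ready={H} → run H
t=32: (idle)
t=33: (idle)
t=34: (idle)
t=35: (idle)
t=36: (idle)
t=37: (idle)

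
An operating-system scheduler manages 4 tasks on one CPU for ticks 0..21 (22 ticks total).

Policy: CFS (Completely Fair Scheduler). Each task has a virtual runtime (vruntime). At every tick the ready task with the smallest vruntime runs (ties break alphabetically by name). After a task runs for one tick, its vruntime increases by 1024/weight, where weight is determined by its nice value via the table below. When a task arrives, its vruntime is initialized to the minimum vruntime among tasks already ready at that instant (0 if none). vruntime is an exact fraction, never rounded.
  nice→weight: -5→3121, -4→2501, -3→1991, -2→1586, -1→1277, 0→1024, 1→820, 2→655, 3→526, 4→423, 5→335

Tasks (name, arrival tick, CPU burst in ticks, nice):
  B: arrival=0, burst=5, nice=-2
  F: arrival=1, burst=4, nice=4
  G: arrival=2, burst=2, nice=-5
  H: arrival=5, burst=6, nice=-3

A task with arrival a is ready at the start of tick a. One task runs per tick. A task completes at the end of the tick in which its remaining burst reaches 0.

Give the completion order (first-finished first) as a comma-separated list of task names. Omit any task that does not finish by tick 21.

completion order = G, B, H, F

t=0: vr[B=0] → run B
t=1: vr[B=512/793 F=512/793] → run B
t=2: vr[B=1024/793 F=512/793 G=512/793] → run F
t=3: vr[B=1024/793 F=1028608/335439 G=512/793] → run G
t=4: vr[B=1024/793 F=1028608/335439 G=2409984/2474953] → run G
t=5: vr[B=1024/793 F=1028608/335439 H=1024/793] → run B
t=6: vr[B=1536/793 F=1028608/335439 H=1024/793] → run H
t=7: vr[B=1536/793 F=1028608/335439 H=2850816/1578863] → run H
t=8: vr[B=1536/793 F=1028608/335439 H=3662848/1578863] → run B
t=9: vr[B=2048/793 F=1028608/335439 H=3662848/1578863] → run H
t=10: vr[B=2048/793 F=1028608/335439 H=4474880/1578863] → run B
t=11: vr[F=1028608/335439 H=4474880/1578863] → run H
t=12: vr[F=1028608/335439 H=5286912/1578863] → run F
t=13: vr[F=1840640/335439 H=5286912/1578863] → run H
t=14: vr[F=1840640/335439 H=6098944/1578863] → run H
t=15: vr[F=1840640/335439] → run F
t=16: vr[F=884224/111813] → run F
t=17: (idle)
t=18: (idle)
t=19: (idle)
t=20: (idle)
t=21: (idle)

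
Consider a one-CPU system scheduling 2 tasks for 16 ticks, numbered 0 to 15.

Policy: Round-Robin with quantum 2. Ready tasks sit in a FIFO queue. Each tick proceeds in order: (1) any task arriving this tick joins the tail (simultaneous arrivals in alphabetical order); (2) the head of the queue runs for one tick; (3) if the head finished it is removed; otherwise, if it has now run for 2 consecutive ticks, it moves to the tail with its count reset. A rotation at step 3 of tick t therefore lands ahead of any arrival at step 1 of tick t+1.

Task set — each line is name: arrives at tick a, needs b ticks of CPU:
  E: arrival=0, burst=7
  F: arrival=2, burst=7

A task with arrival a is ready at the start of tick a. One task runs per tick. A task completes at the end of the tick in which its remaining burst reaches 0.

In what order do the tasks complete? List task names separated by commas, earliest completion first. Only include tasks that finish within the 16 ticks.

t=0: queue=[E] q_used=0 → run E
t=1: queue=[E] q_used=1 → run E
t=2: queue=[E,F] q_used=0 → run E
t=3: queue=[E,F] q_used=1 → run E
t=4: queue=[F,E] q_used=0 → run F
t=5: queue=[F,E] q_used=1 → run F
t=6: queue=[E,F] q_used=0 → run E
t=7: queue=[E,F] q_used=1 → run E
t=8: queue=[F,E] q_used=0 → run F
t=9: queue=[F,E] q_used=1 → run F
t=10: queue=[E,F] q_used=0 → run E
t=11: queue=[F] q_used=0 → run F
t=12: queue=[F] q_used=1 → run F
t=13: queue=[F] q_used=0 → run F
t=14: (idle)
t=15: (idle)

completion order = E, F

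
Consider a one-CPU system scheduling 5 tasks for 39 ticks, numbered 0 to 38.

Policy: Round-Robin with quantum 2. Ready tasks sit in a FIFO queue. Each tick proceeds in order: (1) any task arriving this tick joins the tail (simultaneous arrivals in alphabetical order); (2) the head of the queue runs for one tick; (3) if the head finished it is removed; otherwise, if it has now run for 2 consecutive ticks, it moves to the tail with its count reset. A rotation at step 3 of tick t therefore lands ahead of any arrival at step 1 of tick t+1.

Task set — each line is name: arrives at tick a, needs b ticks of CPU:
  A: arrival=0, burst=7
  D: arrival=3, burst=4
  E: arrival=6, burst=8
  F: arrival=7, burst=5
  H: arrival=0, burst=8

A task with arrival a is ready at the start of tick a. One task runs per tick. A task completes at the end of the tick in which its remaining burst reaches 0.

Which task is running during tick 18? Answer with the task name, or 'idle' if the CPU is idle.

t=0: queue=[A,H] q_used=0 → run A
t=1: queue=[A,H] q_used=1 → run A
t=2: queue=[H,A] q_used=0 → run H
t=3: queue=[H,A,D] q_used=1 → run H
t=4: queue=[A,D,H] q_used=0 → run A
t=5: queue=[A,D,H] q_used=1 → run A
t=6: queue=[D,H,A,E] q_used=0 → run D
t=7: queue=[D,H,A,E,F] q_used=1 → run D
t=8: queue=[H,A,E,F,D] q_used=0 → run H
t=9: queue=[H,A,E,F,D] q_used=1 → run H
t=10: queue=[A,E,F,D,H] q_used=0 → run A
t=11: queue=[A,E,F,D,H] q_used=1 → run A
t=12: queue=[E,F,D,H,A] q_used=0 → run E
t=13: queue=[E,F,D,H,A] q_used=1 → run E
t=14: queue=[F,D,H,A,E] q_used=0 → run F
t=15: queue=[F,D,H,A,E] q_used=1 → run F
t=16: queue=[D,H,A,E,F] q_used=0 → run D
t=17: queue=[D,H,A,E,F] q_used=1 → run D
t=18: queue=[H,A,E,F] q_used=0 → run H
t=19: queue=[H,A,E,F] q_used=1 → run H
t=20: queue=[A,E,F,H] q_used=0 → run A
t=21: queue=[E,F,H] q_used=0 → run E
t=22: queue=[E,F,H] q_used=1 → run E
t=23: queue=[F,H,E] q_used=0 → run F
t=24: queue=[F,H,E] q_used=1 → run F
t=25: queue=[H,E,F] q_used=0 → run H
t=26: queue=[H,E,F] q_used=1 → run H
t=27: queue=[E,F] q_used=0 → run E
t=28: queue=[E,F] q_used=1 → run E
t=29: queue=[F,E] q_used=0 → run F
t=30: queue=[E] q_used=0 → run E
t=31: queue=[E] q_used=1 → run E
t=32: (idle)
t=33: (idle)
t=34: (idle)
t=35: (idle)
t=36: (idle)
t=37: (idle)
t=38: (idle)

running at tick 18 = H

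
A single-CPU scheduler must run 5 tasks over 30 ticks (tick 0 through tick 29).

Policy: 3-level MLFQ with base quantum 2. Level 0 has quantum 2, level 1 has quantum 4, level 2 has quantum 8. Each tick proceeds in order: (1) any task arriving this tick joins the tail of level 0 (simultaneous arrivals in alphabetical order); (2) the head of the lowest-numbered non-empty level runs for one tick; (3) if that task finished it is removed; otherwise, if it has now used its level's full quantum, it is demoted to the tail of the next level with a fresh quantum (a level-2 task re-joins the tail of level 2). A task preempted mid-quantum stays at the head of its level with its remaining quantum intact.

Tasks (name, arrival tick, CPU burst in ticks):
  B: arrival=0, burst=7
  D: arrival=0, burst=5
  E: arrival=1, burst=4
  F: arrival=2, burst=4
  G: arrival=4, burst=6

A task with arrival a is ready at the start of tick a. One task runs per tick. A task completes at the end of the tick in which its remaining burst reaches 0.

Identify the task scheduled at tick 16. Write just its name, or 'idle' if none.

t=0: L0/L1/L2 = BD/-/- → run B
t=1: L0/L1/L2 = BDE/-/- → run B
t=2: L0/L1/L2 = DEF/B/- → run D
t=3: L0/L1/L2 = DEF/B/- → run D
t=4: L0/L1/L2 = EFG/BD/- → run E
t=5: L0/L1/L2 = EFG/BD/- → run E
t=6: L0/L1/L2 = FG/BDE/- → run F
t=7: L0/L1/L2 = FG/BDE/- → run F
t=8: L0/L1/L2 = G/BDEF/- → run G
t=9: L0/L1/L2 = G/BDEF/- → run G
t=10: L0/L1/L2 = -/BDEFG/- → run B
t=11: L0/L1/L2 = -/BDEFG/- → run B
t=12: L0/L1/L2 = -/BDEFG/- → run B
t=13: L0/L1/L2 = -/BDEFG/- → run B
t=14: L0/L1/L2 = -/DEFG/B → run D
t=15: L0/L1/L2 = -/DEFG/B → run D
t=16: L0/L1/L2 = -/DEFG/B → run D
t=17: L0/L1/L2 = -/EFG/B → run E
t=18: L0/L1/L2 = -/EFG/B → run E
t=19: L0/L1/L2 = -/FG/B → run F
t=20: L0/L1/L2 = -/FG/B → run F
t=21: L0/L1/L2 = -/G/B → run G
t=22: L0/L1/L2 = -/G/B → run G
t=23: L0/L1/L2 = -/G/B → run G
t=24: L0/L1/L2 = -/G/B → run G
t=25: L0/L1/L2 = -/-/B → run B
t=26: (idle)
t=27: (idle)
t=28: (idle)
t=29: (idle)

running at tick 16 = D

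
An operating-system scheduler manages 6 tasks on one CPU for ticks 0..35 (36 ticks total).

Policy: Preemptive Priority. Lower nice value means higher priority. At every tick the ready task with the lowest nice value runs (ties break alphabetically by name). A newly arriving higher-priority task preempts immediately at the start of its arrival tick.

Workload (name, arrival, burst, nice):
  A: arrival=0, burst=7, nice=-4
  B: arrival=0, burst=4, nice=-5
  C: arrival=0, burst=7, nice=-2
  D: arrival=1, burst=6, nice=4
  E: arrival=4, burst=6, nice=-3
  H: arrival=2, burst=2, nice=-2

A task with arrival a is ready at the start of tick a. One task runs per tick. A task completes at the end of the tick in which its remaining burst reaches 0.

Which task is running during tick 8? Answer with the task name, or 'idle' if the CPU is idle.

t=0: ready={A,B,C} → run B
t=1: ready={A,B,C,D} → run B
t=2: ready={A,B,C,D,H} → run B
t=3: ready={A,B,C,D,H} → run B
t=4: ready={A,C,D,E,H} → run A
t=5: ready={A,C,D,E,H} → run A
t=6: ready={A,C,D,E,H} → run A
t=7: ready={A,C,D,E,H} → run A
t=8: ready={A,C,D,E,H} → run A
t=9: ready={A,C,D,E,H} → run A
t=10: ready={A,C,D,E,H} → run A
t=11: ready={C,D,E,H} → run E
t=12: ready={C,D,E,H} → run E
t=13: ready={C,D,E,H} → run E
t=14: ready={C,D,E,H} → run E
t=15: ready={C,D,E,H} → run E
t=16: ready={C,D,E,H} → run E
t=17: ready={C,D,H} → run C
t=18: ready={C,D,H} → run C
t=19: ready={C,D,H} → run C
t=20: ready={C,D,H} → run C
t=21: ready={C,D,H} → run C
t=22: ready={C,D,H} → run C
t=23: ready={C,D,H} → run C
t=24: ready={D,H} → run H
t=25: ready={D,H} → run H
t=26: ready={D} → run D
t=27: ready={D} → run D
t=28: ready={D} → run D
t=29: ready={D} → run D
t=30: ready={D} → run D
t=31: ready={D} → run D
t=32: (idle)
t=33: (idle)
t=34: (idle)
t=35: (idle)

running at tick 8 = A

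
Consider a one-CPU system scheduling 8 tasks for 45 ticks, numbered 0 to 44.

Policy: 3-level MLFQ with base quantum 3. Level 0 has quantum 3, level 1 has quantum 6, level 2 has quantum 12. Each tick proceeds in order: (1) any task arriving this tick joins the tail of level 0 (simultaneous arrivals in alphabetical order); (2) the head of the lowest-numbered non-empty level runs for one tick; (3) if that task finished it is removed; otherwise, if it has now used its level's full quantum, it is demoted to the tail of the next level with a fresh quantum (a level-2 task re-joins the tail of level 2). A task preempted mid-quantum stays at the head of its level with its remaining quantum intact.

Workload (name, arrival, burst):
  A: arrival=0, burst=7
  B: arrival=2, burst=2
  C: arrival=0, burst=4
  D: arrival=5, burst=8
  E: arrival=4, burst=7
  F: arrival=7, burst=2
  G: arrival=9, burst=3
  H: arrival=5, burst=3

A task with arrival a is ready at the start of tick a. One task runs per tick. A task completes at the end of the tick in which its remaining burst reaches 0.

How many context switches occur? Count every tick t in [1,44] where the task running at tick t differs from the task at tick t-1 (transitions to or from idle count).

context switches = 12

t=0: L0/L1/L2 = AC/-/- → run A
t=1: L0/L1/L2 = AC/-/- → run A
t=2: L0/L1/L2 = ACB/-/- → run A
t=3: L0/L1/L2 = CB/A/- → run C
t=4: L0/L1/L2 = CBE/A/- → run C
t=5: L0/L1/L2 = CBEDH/A/- → run C
t=6: L0/L1/L2 = BEDH/AC/- → run B
t=7: L0/L1/L2 = BEDHF/AC/- → run B
t=8: L0/L1/L2 = EDHF/AC/- → run E
t=9: L0/L1/L2 = EDHFG/AC/- → run E
t=10: L0/L1/L2 = EDHFG/AC/- → run E
t=11: L0/L1/L2 = DHFG/ACE/- → run D
t=12: L0/L1/L2 = DHFG/ACE/- → run D
t=13: L0/L1/L2 = DHFG/ACE/- → run D
t=14: L0/L1/L2 = HFG/ACED/- → run H
t=15: L0/L1/L2 = HFG/ACED/- → run H
t=16: L0/L1/L2 = HFG/ACED/- → run H
t=17: L0/L1/L2 = FG/ACED/- → run F
t=18: L0/L1/L2 = FG/ACED/- → run F
t=19: L0/L1/L2 = G/ACED/- → run G
t=20: L0/L1/L2 = G/ACED/- → run G
t=21: L0/L1/L2 = G/ACED/- → run G
t=22: L0/L1/L2 = -/ACED/- → run A
t=23: L0/L1/L2 = -/ACED/- → run A
t=24: L0/L1/L2 = -/ACED/- → run A
t=25: L0/L1/L2 = -/ACED/- → run A
t=26: L0/L1/L2 = -/CED/- → run C
t=27: L0/L1/L2 = -/ED/- → run E
t=28: L0/L1/L2 = -/ED/- → run E
t=29: L0/L1/L2 = -/ED/- → run E
t=30: L0/L1/L2 = -/ED/- → run E
t=31: L0/L1/L2 = -/D/- → run D
t=32: L0/L1/L2 = -/D/- → run D
t=33: L0/L1/L2 = -/D/- → run D
t=34: L0/L1/L2 = -/D/- → run D
t=35: L0/L1/L2 = -/D/- → run D
t=36: (idle)
t=37: (idle)
t=38: (idle)
t=39: (idle)
t=40: (idle)
t=41: (idle)
t=42: (idle)
t=43: (idle)
t=44: (idle)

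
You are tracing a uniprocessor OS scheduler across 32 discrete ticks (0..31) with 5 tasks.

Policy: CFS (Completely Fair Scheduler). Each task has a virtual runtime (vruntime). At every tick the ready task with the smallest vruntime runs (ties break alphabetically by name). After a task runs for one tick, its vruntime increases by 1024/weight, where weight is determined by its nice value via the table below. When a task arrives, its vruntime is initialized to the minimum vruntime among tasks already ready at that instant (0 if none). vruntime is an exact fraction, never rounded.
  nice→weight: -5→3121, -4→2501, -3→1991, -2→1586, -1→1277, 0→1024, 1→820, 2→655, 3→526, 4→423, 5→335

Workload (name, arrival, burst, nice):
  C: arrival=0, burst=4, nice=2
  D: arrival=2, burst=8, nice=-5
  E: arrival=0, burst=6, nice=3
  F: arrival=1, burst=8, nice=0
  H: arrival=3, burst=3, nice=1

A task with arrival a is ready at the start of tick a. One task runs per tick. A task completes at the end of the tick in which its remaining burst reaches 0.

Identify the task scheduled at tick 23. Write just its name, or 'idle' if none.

running at tick 23 = F

t=0: vr[C=0 E=0] → run C
t=1: vr[C=1024/655 E=0 F=0] → run E
t=2: vr[C=1024/655 D=0 E=512/263 F=0] → run D
t=3: vr[C=1024/655 D=1024/3121 E=512/263 F=0 H=0] → run F
t=4: vr[C=1024/655 D=1024/3121 E=512/263 F=1 H=0] → run H
t=5: vr[C=1024/655 D=1024/3121 E=512/263 F=1 H=256/205] → run D
t=6: vr[C=1024/655 D=2048/3121 E=512/263 F=1 H=256/205] → run D
t=7: vr[C=1024/655 D=3072/3121 E=512/263 F=1 H=256/205] → run D
t=8: vr[C=1024/655 D=4096/3121 E=512/263 F=1 H=256/205] → run F
t=9: vr[C=1024/655 D=4096/3121 E=512/263 F=2 H=256/205] → run H
t=10: vr[C=1024/655 D=4096/3121 E=512/263 F=2 H=512/205] → run D
t=11: vr[C=1024/655 D=5120/3121 E=512/263 F=2 H=512/205] → run C
t=12: vr[C=2048/655 D=5120/3121 E=512/263 F=2 H=512/205] → run D
t=13: vr[C=2048/655 D=6144/3121 E=512/263 F=2 H=512/205] → run E
t=14: vr[C=2048/655 D=6144/3121 E=1024/263 F=2 H=512/205] → run D
t=15: vr[C=2048/655 D=7168/3121 E=1024/263 F=2 H=512/205] → run F
t=16: vr[C=2048/655 D=7168/3121 E=1024/263 F=3 H=512/205] → run D
t=17: vr[C=2048/655 E=1024/263 F=3 H=512/205] → run H
t=18: vr[C=2048/655 E=1024/263 F=3] → run F
t=19: vr[C=2048/655 E=1024/263 F=4] → run C
t=20: vr[C=3072/655 E=1024/263 F=4] → run E
t=21: vr[C=3072/655 E=1536/263 F=4] → run F
t=22: vr[C=3072/655 E=1536/263 F=5] → run C
t=23: vr[E=1536/263 F=5] → run F
t=24: vr[E=1536/263 F=6] → run E
t=25: vr[E=2048/263 F=6] → run F
t=26: vr[E=2048/263 F=7] → run F
t=27: vr[E=2048/263] → run E
t=28: vr[E=2560/263] → run E
t=29: (idle)
t=30: (idle)
t=31: (idle)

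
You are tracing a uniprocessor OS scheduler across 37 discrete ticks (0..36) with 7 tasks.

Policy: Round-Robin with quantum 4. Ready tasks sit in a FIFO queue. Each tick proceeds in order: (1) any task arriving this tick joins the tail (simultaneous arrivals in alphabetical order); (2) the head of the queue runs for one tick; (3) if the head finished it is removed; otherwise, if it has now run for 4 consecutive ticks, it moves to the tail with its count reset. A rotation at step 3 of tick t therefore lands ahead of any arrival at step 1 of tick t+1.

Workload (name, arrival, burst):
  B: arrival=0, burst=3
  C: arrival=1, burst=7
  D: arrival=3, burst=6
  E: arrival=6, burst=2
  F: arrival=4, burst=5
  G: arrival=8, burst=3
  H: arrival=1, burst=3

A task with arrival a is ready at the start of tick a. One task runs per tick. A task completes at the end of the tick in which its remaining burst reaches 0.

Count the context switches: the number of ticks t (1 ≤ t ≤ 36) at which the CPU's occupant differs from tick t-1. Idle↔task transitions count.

context switches = 10

t=0: queue=[B] q_used=0 → run B
t=1: queue=[B,C,H] q_used=1 → run B
t=2: queue=[B,C,H] q_used=2 → run B
t=3: queue=[C,H,D] q_used=0 → run C
t=4: queue=[C,H,D,F] q_used=1 → run C
t=5: queue=[C,H,D,F] q_used=2 → run C
t=6: queue=[C,H,D,F,E] q_used=3 → run C
t=7: queue=[H,D,F,E,C] q_used=0 → run H
t=8: queue=[H,D,F,E,C,G] q_used=1 → run H
t=9: queue=[H,D,F,E,C,G] q_used=2 → run H
t=10: queue=[D,F,E,C,G] q_used=0 → run D
t=11: queue=[D,F,E,C,G] q_used=1 → run D
t=12: queue=[D,F,E,C,G] q_used=2 → run D
t=13: queue=[D,F,E,C,G] q_used=3 → run D
t=14: queue=[F,E,C,G,D] q_used=0 → run F
t=15: queue=[F,E,C,G,D] q_used=1 → run F
t=16: queue=[F,E,C,G,D] q_used=2 → run F
t=17: queue=[F,E,C,G,D] q_used=3 → run F
t=18: queue=[E,C,G,D,F] q_used=0 → run E
t=19: queue=[E,C,G,D,F] q_used=1 → run E
t=20: queue=[C,G,D,F] q_used=0 → run C
t=21: queue=[C,G,D,F] q_used=1 → run C
t=22: queue=[C,G,D,F] q_used=2 → run C
t=23: queue=[G,D,F] q_used=0 → run G
t=24: queue=[G,D,F] q_used=1 → run G
t=25: queue=[G,D,F] q_used=2 → run G
t=26: queue=[D,F] q_used=0 → run D
t=27: queue=[D,F] q_used=1 → run D
t=28: queue=[F] q_used=0 → run F
t=29: (idle)
t=30: (idle)
t=31: (idle)
t=32: (idle)
t=33: (idle)
t=34: (idle)
t=35: (idle)
t=36: (idle)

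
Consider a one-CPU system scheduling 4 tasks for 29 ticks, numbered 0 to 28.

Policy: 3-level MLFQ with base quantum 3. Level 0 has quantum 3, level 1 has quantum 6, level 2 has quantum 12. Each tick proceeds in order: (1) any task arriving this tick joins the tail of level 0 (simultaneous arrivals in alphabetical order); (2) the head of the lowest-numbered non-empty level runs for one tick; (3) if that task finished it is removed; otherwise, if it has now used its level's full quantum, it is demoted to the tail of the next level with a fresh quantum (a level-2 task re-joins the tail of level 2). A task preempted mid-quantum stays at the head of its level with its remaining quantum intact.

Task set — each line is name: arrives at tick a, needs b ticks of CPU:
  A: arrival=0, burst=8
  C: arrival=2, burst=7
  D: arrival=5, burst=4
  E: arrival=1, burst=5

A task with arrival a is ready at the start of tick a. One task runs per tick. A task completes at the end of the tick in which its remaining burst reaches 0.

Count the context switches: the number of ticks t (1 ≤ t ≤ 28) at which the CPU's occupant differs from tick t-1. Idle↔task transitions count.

t=0: L0/L1/L2 = A/-/- → run A
t=1: L0/L1/L2 = AE/-/- → run A
t=2: L0/L1/L2 = AEC/-/- → run A
t=3: L0/L1/L2 = EC/A/- → run E
t=4: L0/L1/L2 = EC/A/- → run E
t=5: L0/L1/L2 = ECD/A/- → run E
t=6: L0/L1/L2 = CD/AE/- → run C
t=7: L0/L1/L2 = CD/AE/- → run C
t=8: L0/L1/L2 = CD/AE/- → run C
t=9: L0/L1/L2 = D/AEC/- → run D
t=10: L0/L1/L2 = D/AEC/- → run D
t=11: L0/L1/L2 = D/AEC/- → run D
t=12: L0/L1/L2 = -/AECD/- → run A
t=13: L0/L1/L2 = -/AECD/- → run A
t=14: L0/L1/L2 = -/AECD/- → run A
t=15: L0/L1/L2 = -/AECD/- → run A
t=16: L0/L1/L2 = -/AECD/- → run A
t=17: L0/L1/L2 = -/ECD/- → run E
t=18: L0/L1/L2 = -/ECD/- → run E
t=19: L0/L1/L2 = -/CD/- → run C
t=20: L0/L1/L2 = -/CD/- → run C
t=21: L0/L1/L2 = -/CD/- → run C
t=22: L0/L1/L2 = -/CD/- → run C
t=23: L0/L1/L2 = -/D/- → run D
t=24: (idle)
t=25: (idle)
t=26: (idle)
t=27: (idle)
t=28: (idle)

context switches = 8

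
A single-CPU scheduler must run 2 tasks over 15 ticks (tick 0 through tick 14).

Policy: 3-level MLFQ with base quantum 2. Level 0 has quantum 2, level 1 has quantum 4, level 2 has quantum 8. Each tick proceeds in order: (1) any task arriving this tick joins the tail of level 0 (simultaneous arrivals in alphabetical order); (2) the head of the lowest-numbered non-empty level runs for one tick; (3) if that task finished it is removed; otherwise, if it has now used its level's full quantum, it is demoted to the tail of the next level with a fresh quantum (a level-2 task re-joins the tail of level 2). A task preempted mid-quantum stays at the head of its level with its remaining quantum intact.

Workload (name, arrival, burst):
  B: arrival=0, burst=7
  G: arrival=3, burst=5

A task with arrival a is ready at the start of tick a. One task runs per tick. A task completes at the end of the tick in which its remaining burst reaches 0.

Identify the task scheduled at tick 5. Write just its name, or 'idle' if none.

running at tick 5 = B

t=0: L0/L1/L2 = B/-/- → run B
t=1: L0/L1/L2 = B/-/- → run B
t=2: L0/L1/L2 = -/B/- → run B
t=3: L0/L1/L2 = G/B/- → run G
t=4: L0/L1/L2 = G/B/- → run G
t=5: L0/L1/L2 = -/BG/- → run B
t=6: L0/L1/L2 = -/BG/- → run B
t=7: L0/L1/L2 = -/BG/- → run B
t=8: L0/L1/L2 = -/G/B → run G
t=9: L0/L1/L2 = -/G/B → run G
t=10: L0/L1/L2 = -/G/B → run G
t=11: L0/L1/L2 = -/-/B → run B
t=12: (idle)
t=13: (idle)
t=14: (idle)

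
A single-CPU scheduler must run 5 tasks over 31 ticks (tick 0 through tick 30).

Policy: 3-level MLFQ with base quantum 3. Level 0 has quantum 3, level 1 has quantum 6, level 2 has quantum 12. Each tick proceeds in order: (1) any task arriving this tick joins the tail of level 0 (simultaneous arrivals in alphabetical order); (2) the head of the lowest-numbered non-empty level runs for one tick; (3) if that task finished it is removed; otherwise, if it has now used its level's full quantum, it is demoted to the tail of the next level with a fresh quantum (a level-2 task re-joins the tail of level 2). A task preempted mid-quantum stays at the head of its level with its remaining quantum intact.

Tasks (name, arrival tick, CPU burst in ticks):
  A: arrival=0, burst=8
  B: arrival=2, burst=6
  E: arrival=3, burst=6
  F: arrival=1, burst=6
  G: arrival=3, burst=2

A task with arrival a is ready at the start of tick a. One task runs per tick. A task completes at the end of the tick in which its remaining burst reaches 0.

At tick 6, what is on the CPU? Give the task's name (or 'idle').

running at tick 6 = B

t=0: L0/L1/L2 = A/-/- → run A
t=1: L0/L1/L2 = AF/-/- → run A
t=2: L0/L1/L2 = AFB/-/- → run A
t=3: L0/L1/L2 = FBEG/A/- → run F
t=4: L0/L1/L2 = FBEG/A/- → run F
t=5: L0/L1/L2 = FBEG/A/- → run F
t=6: L0/L1/L2 = BEG/AF/- → run B
t=7: L0/L1/L2 = BEG/AF/- → run B
t=8: L0/L1/L2 = BEG/AF/- → run B
t=9: L0/L1/L2 = EG/AFB/- → run E
t=10: L0/L1/L2 = EG/AFB/- → run E
t=11: L0/L1/L2 = EG/AFB/- → run E
t=12: L0/L1/L2 = G/AFBE/- → run G
t=13: L0/L1/L2 = G/AFBE/- → run G
t=14: L0/L1/L2 = -/AFBE/- → run A
t=15: L0/L1/L2 = -/AFBE/- → run A
t=16: L0/L1/L2 = -/AFBE/- → run A
t=17: L0/L1/L2 = -/AFBE/- → run A
t=18: L0/L1/L2 = -/AFBE/- → run A
t=19: L0/L1/L2 = -/FBE/- → run F
t=20: L0/L1/L2 = -/FBE/- → run F
t=21: L0/L1/L2 = -/FBE/- → run F
t=22: L0/L1/L2 = -/BE/- → run B
t=23: L0/L1/L2 = -/BE/- → run B
t=24: L0/L1/L2 = -/BE/- → run B
t=25: L0/L1/L2 = -/E/- → run E
t=26: L0/L1/L2 = -/E/- → run E
t=27: L0/L1/L2 = -/E/- → run E
t=28: (idle)
t=29: (idle)
t=30: (idle)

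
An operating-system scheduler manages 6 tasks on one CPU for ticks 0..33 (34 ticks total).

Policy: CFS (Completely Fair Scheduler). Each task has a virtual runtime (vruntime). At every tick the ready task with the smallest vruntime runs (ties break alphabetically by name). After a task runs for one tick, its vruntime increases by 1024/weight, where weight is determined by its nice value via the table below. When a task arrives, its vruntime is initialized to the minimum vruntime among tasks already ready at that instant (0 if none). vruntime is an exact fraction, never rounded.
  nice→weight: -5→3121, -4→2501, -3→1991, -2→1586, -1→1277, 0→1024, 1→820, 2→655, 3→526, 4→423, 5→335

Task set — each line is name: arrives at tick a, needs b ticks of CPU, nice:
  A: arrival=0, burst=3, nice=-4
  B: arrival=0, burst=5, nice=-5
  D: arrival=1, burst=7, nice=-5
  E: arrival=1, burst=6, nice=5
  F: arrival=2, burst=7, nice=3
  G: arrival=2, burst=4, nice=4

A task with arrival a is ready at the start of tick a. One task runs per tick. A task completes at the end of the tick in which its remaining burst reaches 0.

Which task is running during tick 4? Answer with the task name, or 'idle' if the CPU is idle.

t=0: vr[A=0 B=0] → run A
t=1: vr[A=1024/2501 B=0 D=0 E=0] → run B
t=2: vr[A=1024/2501 B=1024/3121 D=0 E=0 F=0 G=0] → run D
t=3: vr[A=1024/2501 B=1024/3121 D=1024/3121 E=0 F=0 G=0] → run E
t=4: vr[A=1024/2501 B=1024/3121 D=1024/3121 E=1024/335 F=0 G=0] → run F
t=5: vr[A=1024/2501 B=1024/3121 D=1024/3121 E=1024/335 F=512/263 G=0] → run G
t=6: vr[A=1024/2501 B=1024/3121 D=1024/3121 E=1024/335 F=512/263 G=1024/423] → run B
t=7: vr[A=1024/2501 B=2048/3121 D=1024/3121 E=1024/335 F=512/263 G=1024/423] → run D
t=8: vr[A=1024/2501 B=2048/3121 D=2048/3121 E=1024/335 F=512/263 G=1024/423] → run A
t=9: vr[A=2048/2501 B=2048/3121 D=2048/3121 E=1024/335 F=512/263 G=1024/423] → run B
t=10: vr[A=2048/2501 B=3072/3121 D=2048/3121 E=1024/335 F=512/263 G=1024/423] → run D
t=11: vr[A=2048/2501 B=3072/3121 D=3072/3121 E=1024/335 F=512/263 G=1024/423] → run A
t=12: vr[B=3072/3121 D=3072/3121 E=1024/335 F=512/263 G=1024/423] → run B
t=13: vr[B=4096/3121 D=3072/3121 E=1024/335 F=512/263 G=1024/423] → run D
t=14: vr[B=4096/3121 D=4096/3121 E=1024/335 F=512/263 G=1024/423] → run B
t=15: vr[D=4096/3121 E=1024/335 F=512/263 G=1024/423] → run D
t=16: vr[D=5120/3121 E=1024/335 F=512/263 G=1024/423] → run D
t=17: vr[D=6144/3121 E=1024/335 F=512/263 G=1024/423] → run F
t=18: vr[D=6144/3121 E=1024/335 F=1024/263 G=1024/423] → run D
t=19: vr[E=1024/335 F=1024/263 G=1024/423] → run G
t=20: vr[E=1024/335 F=1024/263 G=2048/423] → run E
t=21: vr[E=2048/335 F=1024/263 G=2048/423] → run F
t=22: vr[E=2048/335 F=1536/263 G=2048/423] → run G
t=23: vr[E=2048/335 F=1536/263 G=1024/141] → run F
t=24: vr[E=2048/335 F=2048/263 G=1024/141] → run E
t=25: vr[E=3072/335 F=2048/263 G=1024/141] → run G
t=26: vr[E=3072/335 F=2048/263] → run F
t=27: vr[E=3072/335 F=2560/263] → run E
t=28: vr[E=4096/335 F=2560/263] → run F
t=29: vr[E=4096/335 F=3072/263] → run F
t=30: vr[E=4096/335] → run E
t=31: vr[E=1024/67] → run E
t=32: (idle)
t=33: (idle)

running at tick 4 = F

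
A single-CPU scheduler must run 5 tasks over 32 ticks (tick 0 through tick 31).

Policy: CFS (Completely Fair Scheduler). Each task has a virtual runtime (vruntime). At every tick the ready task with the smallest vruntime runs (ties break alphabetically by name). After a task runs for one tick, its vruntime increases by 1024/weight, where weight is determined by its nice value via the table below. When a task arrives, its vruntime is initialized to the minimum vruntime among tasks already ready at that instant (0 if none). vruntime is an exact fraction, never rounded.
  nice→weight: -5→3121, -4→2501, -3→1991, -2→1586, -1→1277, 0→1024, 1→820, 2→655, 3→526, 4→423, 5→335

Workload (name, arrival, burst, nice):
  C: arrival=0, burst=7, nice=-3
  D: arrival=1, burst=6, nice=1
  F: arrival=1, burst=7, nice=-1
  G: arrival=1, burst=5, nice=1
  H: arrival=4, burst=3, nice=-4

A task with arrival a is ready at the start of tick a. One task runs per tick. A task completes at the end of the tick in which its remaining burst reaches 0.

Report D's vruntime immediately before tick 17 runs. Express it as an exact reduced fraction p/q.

vruntime(D, start of tick 17) = 1229312/408155

t=0: vr[C=0] → run C
t=1: vr[C=1024/1991 D=1024/1991 F=1024/1991 G=1024/1991] → run C
t=2: vr[C=2048/1991 D=1024/1991 F=1024/1991 G=1024/1991] → run D
t=3: vr[C=2048/1991 D=719616/408155 F=1024/1991 G=1024/1991] → run F
t=4: vr[C=2048/1991 D=719616/408155 F=3346432/2542507 G=1024/1991 H=1024/1991] → run G
t=5: vr[C=2048/1991 D=719616/408155 F=3346432/2542507 G=719616/408155 H=1024/1991] → run H
t=6: vr[C=2048/1991 D=719616/408155 F=3346432/2542507 G=719616/408155 H=4599808/4979491] → run H
t=7: vr[C=2048/1991 D=719616/408155 F=3346432/2542507 G=719616/408155 H=6638592/4979491] → run C
t=8: vr[C=3072/1991 D=719616/408155 F=3346432/2542507 G=719616/408155 H=6638592/4979491] → run F
t=9: vr[C=3072/1991 D=719616/408155 F=5385216/2542507 G=719616/408155 H=6638592/4979491] → run H
t=10: vr[C=3072/1991 D=719616/408155 F=5385216/2542507 G=719616/408155] → run C
t=11: vr[C=4096/1991 D=719616/408155 F=5385216/2542507 G=719616/408155] → run D
t=12: vr[C=4096/1991 D=1229312/408155 F=5385216/2542507 G=719616/408155] → run G
t=13: vr[C=4096/1991 D=1229312/408155 F=5385216/2542507 G=1229312/408155] → run C
t=14: vr[C=5120/1991 D=1229312/408155 F=5385216/2542507 G=1229312/408155] → run F
t=15: vr[C=5120/1991 D=1229312/408155 F=7424000/2542507 G=1229312/408155] → run C
t=16: vr[C=6144/1991 D=1229312/408155 F=7424000/2542507 G=1229312/408155] → run F
t=17: vr[C=6144/1991 D=1229312/408155 F=9462784/2542507 G=1229312/408155] → run D
t=18: vr[C=6144/1991 D=1739008/408155 F=9462784/2542507 G=1229312/408155] → run G
t=19: vr[C=6144/1991 D=1739008/408155 F=9462784/2542507 G=1739008/408155] → run C
t=20: vr[D=1739008/408155 F=9462784/2542507 G=1739008/408155] → run F
t=21: vr[D=1739008/408155 F=11501568/2542507 G=1739008/408155] → run D
t=22: vr[D=2248704/408155 F=11501568/2542507 G=1739008/408155] → run G
t=23: vr[D=2248704/408155 F=11501568/2542507 G=2248704/408155] → run F
t=24: vr[D=2248704/408155 F=13540352/2542507 G=2248704/408155] → run F
t=25: vr[D=2248704/408155 G=2248704/408155] → run D
t=26: vr[D=551680/81631 G=2248704/408155] → run G
t=27: vr[D=551680/81631] → run D
t=28: (idle)
t=29: (idle)
t=30: (idle)
t=31: (idle)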